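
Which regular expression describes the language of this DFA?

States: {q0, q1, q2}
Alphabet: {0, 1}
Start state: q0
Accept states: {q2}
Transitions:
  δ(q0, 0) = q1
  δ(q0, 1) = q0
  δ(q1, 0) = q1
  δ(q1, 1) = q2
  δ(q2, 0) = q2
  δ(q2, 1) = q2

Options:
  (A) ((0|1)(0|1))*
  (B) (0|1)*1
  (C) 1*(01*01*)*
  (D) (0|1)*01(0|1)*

Testing sample strings against the DFA:
  '01000' -> accepted
  '01' -> accepted
  '00' -> rejected
  '001' -> accepted
Checking each option for a counterexample:
  (A) ((0|1)(0|1))*: ε is rejected by the DFA but matches the regex → eliminated
  (B) (0|1)*1: '1' is rejected by the DFA but matches the regex → eliminated
  (C) 1*(01*01*)*: ε is rejected by the DFA but matches the regex → eliminated
  (D) (0|1)*01(0|1)*: agrees with the DFA on all strings of length ≤ 4
Only (D) (0|1)*01(0|1)* is consistent with the DFA.

Final answer: (D) (0|1)*01(0|1)*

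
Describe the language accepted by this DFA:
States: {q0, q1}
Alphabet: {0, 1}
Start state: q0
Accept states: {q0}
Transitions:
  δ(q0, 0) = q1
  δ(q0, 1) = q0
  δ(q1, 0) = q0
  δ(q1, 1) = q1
Analyzing the DFA structure:
Start state: q0
Accept states: {q0}
Interpreting what each state remembers (checking against the transitions):
  q0: an even number of 0s has been read so far
  q1: an odd number of 0s has been read so far
  δ(q0, 0): in q0 (an even number of 0s has been read so far), after reading 0 we have: an odd number of 0s has been read so far → q1
  δ(q0, 1): in q0 (an even number of 0s has been read so far), after reading 1 we have: an even number of 0s has been read so far → q0
  δ(q1, 0): in q1 (an odd number of 0s has been read so far), after reading 0 we have: an even number of 0s has been read so far → q0
  δ(q1, 1): in q1 (an odd number of 0s has been read so far), after reading 1 we have: an odd number of 0s has been read so far → q1
A string is accepted iff it ends in {q0}, i.e. an even number of 0s has been read so far.
Language: All binary strings with an even number of 0s

Final answer: All binary strings with an even number of 0s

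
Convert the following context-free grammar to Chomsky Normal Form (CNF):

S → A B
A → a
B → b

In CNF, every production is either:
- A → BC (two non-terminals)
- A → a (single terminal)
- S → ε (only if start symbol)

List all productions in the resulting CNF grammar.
The grammar has no ε-productions or unit productions to eliminate.
S → A B is already in CNF (two non-terminals) – keep it.
A → a is already in CNF (single terminal) – keep it.
B → b is already in CNF (single terminal) – keep it.
Resulting CNF grammar (3 productions): A → a; B → b; S → A B

Final answer: A → a; B → b; S → A B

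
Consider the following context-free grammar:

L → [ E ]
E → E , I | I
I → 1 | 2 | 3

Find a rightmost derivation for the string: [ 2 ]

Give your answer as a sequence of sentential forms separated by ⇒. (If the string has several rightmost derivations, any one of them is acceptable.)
Start with L.
Step 1: the rightmost non-terminal is L; apply L → [ E ]:  [ E ]
Step 2: the rightmost non-terminal is E; apply E → I:  [ I ]
Step 3: the rightmost non-terminal is I; apply I → 2:  [ 2 ]

Final answer: L ⇒ [ E ] ⇒ [ I ] ⇒ [ 2 ]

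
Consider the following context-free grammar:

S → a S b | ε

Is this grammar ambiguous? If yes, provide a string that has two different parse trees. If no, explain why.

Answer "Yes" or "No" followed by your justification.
At every step exactly one production applies: if the remaining string to generate is non-empty it starts with a and ends with b, forcing S → a S b; if it is empty, S → ε is forced. Hence each string a^n b^n has exactly one derivation (S → a S b applied n times, then S → ε) and one parse tree.

Final answer: No - the grammar is unambiguous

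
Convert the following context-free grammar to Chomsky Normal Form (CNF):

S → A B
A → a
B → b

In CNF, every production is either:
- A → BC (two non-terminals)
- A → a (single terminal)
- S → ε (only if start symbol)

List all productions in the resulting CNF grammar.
The grammar has no ε-productions or unit productions to eliminate.
S → A B is already in CNF (two non-terminals) – keep it.
A → a is already in CNF (single terminal) – keep it.
B → b is already in CNF (single terminal) – keep it.
Resulting CNF grammar (3 productions): A → a; B → b; S → A B

Final answer: A → a; B → b; S → A B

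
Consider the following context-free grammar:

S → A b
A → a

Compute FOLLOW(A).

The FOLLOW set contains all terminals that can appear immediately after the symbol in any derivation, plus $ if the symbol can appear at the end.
A occurs only in S → A b, where it is immediately followed by the terminal b. So FOLLOW(A) = {b}.

Final answer: {b}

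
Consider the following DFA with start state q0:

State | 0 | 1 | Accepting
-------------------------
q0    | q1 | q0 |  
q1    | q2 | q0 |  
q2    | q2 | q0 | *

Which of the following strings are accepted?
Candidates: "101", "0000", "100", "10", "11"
"101": q0 → q0 → q1 → q0; q0 is not accepting → rejected
"0000": q0 → q1 → q2 → q2 → q2; q2 is accepting → accepted
"100": q0 → q0 → q1 → q2; q2 is accepting → accepted
"10": q0 → q0 → q1; q1 is not accepting → rejected
"11": q0 → q0 → q0; q0 is not accepting → rejected

Final answer: "0000", "100"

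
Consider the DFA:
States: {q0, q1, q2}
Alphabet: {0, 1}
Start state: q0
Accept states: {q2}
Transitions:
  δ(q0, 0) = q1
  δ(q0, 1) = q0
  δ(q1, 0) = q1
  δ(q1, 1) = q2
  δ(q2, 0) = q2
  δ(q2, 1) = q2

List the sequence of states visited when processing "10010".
Starting at q0
Read '1': q0 -> q0
Read '0': q0 -> q1
Read '0': q1 -> q1
Read '1': q1 -> q2
Read '0': q2 -> q2

Final answer: q0 -> q0 -> q1 -> q1 -> q2 -> q2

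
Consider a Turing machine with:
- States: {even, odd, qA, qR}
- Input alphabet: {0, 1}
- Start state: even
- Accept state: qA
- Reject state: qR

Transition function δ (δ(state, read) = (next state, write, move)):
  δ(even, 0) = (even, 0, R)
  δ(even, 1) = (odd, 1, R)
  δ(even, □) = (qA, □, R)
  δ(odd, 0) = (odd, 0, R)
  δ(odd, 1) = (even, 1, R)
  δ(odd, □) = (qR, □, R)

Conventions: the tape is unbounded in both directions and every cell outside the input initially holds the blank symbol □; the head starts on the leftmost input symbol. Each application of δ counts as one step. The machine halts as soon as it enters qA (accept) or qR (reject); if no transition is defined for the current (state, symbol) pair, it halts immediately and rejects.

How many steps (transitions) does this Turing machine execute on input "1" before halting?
Step 0: [even]1 (head at position 0)
Step 1: δ(even, 1) = (odd, 1, R)  ⊢  1[odd]□ (head at position 1)
Step 2: δ(odd, □) = (qR, □, R)  ⊢  1□[qR]□ (head at position 2)
The machine is in qR, so it halts and rejects.
Number of transitions executed: 2.

Final answer: 2 steps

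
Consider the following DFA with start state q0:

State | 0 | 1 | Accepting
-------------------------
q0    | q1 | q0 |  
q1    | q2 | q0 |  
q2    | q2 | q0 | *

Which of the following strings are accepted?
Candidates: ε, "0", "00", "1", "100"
ε: q0; q0 is not accepting → rejected
"0": q0 → q1; q1 is not accepting → rejected
"00": q0 → q1 → q2; q2 is accepting → accepted
"1": q0 → q0; q0 is not accepting → rejected
"100": q0 → q0 → q1 → q2; q2 is accepting → accepted

Final answer: "00", "100"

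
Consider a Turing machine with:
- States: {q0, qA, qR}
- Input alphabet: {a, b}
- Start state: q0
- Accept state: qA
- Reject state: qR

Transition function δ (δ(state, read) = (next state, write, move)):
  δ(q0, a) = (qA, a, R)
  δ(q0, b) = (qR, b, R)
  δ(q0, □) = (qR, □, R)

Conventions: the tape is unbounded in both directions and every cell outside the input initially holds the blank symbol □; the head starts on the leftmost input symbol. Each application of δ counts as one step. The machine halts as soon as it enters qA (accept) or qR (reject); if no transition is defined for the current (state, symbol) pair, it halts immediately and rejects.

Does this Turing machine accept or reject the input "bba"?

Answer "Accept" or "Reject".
Step 0: [q0]bba (head at position 0)
Step 1: δ(q0, b) = (qR, b, R)  ⊢  b[qR]ba (head at position 1)
The machine is in qR, so it halts and rejects.

Final answer: Reject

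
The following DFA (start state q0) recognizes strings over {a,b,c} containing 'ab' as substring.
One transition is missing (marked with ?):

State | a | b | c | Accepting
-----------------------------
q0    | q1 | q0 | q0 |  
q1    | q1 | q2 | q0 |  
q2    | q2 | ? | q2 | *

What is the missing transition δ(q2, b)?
q2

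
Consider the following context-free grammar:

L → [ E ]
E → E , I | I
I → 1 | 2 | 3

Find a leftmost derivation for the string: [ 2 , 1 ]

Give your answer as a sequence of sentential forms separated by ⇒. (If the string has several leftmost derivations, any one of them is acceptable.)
Start with L.
Step 1: the leftmost non-terminal is L; apply L → [ E ]:  [ E ]
Step 2: the leftmost non-terminal is E; apply E → E , I:  [ E , I ]
Step 3: the leftmost non-terminal is E; apply E → I:  [ I , I ]
Step 4: the leftmost non-terminal is I; apply I → 2:  [ 2 , I ]
Step 5: the leftmost non-terminal is I; apply I → 1:  [ 2 , 1 ]

Final answer: L ⇒ [ E ] ⇒ [ E , I ] ⇒ [ I , I ] ⇒ [ 2 , I ] ⇒ [ 2 , 1 ]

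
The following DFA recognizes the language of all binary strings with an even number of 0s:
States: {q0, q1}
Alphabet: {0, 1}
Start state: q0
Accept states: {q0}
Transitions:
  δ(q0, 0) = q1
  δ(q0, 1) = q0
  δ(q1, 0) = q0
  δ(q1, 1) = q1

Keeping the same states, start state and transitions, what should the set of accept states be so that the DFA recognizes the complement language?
The DFA is complete (every state has a transition on every symbol), so the complement
is recognized by the same DFA with accepting and non-accepting states swapped.
Original accept states: {q0}
Complement accept states = All states - Original accept states
= {q0, q1} - {q0}
= {q1}
Complement language: strings with an ODD number of 0s

Final answer: {q1}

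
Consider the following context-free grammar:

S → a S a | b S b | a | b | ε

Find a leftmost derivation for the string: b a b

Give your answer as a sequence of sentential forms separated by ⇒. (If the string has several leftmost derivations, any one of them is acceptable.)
Start with S.
Step 1: the leftmost non-terminal is S; apply S → b S b:  b S b
Step 2: the leftmost non-terminal is S; apply S → a:  b a b

Final answer: S ⇒ b S b ⇒ b a b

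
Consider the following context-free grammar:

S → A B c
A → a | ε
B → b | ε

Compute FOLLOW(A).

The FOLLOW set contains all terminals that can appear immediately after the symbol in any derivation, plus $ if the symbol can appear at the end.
A occurs in S → A B c followed by B c. Add FIRST(B) minus ε = {b}; B is nullable (B → ε), so what follows B can also follow A: the terminal c. FOLLOW(A) = {b, c}.

Final answer: {b, c}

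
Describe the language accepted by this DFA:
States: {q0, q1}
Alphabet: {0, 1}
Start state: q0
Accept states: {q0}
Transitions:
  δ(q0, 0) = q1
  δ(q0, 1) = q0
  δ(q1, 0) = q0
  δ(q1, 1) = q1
Analyzing the DFA structure:
Start state: q0
Accept states: {q0}
Interpreting what each state remembers (checking against the transitions):
  q0: an even number of 0s has been read so far
  q1: an odd number of 0s has been read so far
  δ(q0, 0): in q0 (an even number of 0s has been read so far), after reading 0 we have: an odd number of 0s has been read so far → q1
  δ(q0, 1): in q0 (an even number of 0s has been read so far), after reading 1 we have: an even number of 0s has been read so far → q0
  δ(q1, 0): in q1 (an odd number of 0s has been read so far), after reading 0 we have: an even number of 0s has been read so far → q0
  δ(q1, 1): in q1 (an odd number of 0s has been read so far), after reading 1 we have: an odd number of 0s has been read so far → q1
A string is accepted iff it ends in {q0}, i.e. an even number of 0s has been read so far.
Language: All binary strings with an even number of 0s

Final answer: All binary strings with an even number of 0s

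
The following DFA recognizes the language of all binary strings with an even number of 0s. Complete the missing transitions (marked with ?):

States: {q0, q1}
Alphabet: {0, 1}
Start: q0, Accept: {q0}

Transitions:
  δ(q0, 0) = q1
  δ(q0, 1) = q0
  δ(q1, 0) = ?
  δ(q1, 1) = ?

What each state remembers (consistent with the given transitions and accept states):
  q0: an even number of 0s has been read so far
  q1: an odd number of 0s has been read so far
Filling in the missing entries:
  δ(q1, 0): in q1 (an odd number of 0s has been read so far), after reading 0 we have: an even number of 0s has been read so far → q0
  δ(q1, 1): in q1 (an odd number of 0s has been read so far), after reading 1 we have: an odd number of 0s has been read so far → q1

Final answer: δ(q1, 0) = q0; δ(q1, 1) = q1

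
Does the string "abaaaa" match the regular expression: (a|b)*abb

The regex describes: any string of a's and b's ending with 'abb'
No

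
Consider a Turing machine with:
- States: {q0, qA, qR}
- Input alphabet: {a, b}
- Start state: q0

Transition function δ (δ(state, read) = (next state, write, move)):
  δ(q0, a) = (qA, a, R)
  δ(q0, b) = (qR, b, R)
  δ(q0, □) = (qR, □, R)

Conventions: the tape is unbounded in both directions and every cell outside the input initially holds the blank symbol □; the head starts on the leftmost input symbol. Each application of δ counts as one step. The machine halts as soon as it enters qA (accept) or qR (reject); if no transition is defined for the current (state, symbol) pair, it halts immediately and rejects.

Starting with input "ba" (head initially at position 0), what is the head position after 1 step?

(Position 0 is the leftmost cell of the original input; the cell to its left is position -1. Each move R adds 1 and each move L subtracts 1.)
Step 0: [q0]ba (head at position 0)
Step 1: δ(q0, b) = (qR, b, R)  ⊢  b[qR]a (head at position 1)
Head position after 1 step: 1

Final answer: Position 1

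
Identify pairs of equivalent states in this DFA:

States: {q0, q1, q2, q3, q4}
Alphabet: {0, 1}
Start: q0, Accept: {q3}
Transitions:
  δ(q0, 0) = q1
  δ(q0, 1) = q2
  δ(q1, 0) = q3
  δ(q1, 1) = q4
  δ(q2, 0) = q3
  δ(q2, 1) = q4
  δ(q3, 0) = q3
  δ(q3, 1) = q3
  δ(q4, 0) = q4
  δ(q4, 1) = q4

Using the table-filling algorithm:
Round 0 – mark pairs where exactly one state is accepting: (q0,q3), (q1,q3), (q2,q3), (q3,q4)
Round 1 – newly marked: (q0,q1) [on 0: q1 vs q3, already marked]; (q0,q2) [on 0: q1 vs q3, already marked]; (q1,q4) [on 0: q3 vs q4, already marked]; (q2,q4) [on 0: q3 vs q4, already marked]
Round 2 – newly marked: (q0,q4) [on 0: q1 vs q4, already marked]
No further pairs can be marked.
(q1, q2) unmarked: δ(q1,0)=q3, δ(q2,0)=q3; δ(q1,1)=q4, δ(q2,1)=q4 → equivalent
Equivalent pairs: (q1, q2)

Final answer: Equivalent pairs: (q1, q2)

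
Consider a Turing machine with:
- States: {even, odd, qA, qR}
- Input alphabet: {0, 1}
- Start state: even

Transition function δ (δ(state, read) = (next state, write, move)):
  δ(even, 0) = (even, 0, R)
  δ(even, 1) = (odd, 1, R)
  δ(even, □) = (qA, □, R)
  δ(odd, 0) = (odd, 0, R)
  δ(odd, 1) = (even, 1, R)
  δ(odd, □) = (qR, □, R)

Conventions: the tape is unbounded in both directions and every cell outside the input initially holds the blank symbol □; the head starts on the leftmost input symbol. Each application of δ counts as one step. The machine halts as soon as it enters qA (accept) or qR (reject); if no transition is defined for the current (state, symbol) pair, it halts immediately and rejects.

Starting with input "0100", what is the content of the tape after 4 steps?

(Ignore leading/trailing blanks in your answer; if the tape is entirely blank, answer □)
Step 0: [even]0100 (head at position 0)
Step 1: δ(even, 0) = (even, 0, R)  ⊢  0[even]100 (head at position 1)
Step 2: δ(even, 1) = (odd, 1, R)  ⊢  01[odd]00 (head at position 2)
Step 3: δ(odd, 0) = (odd, 0, R)  ⊢  010[odd]0 (head at position 3)
Step 4: δ(odd, 0) = (odd, 0, R)  ⊢  0100[odd]□ (head at position 4)
Tape after 4 steps (ignoring surrounding blanks): 0100

Final answer: Tape: 0100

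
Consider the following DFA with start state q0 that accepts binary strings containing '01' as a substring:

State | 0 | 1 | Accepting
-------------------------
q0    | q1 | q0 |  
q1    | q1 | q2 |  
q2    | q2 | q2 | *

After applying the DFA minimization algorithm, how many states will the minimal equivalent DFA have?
All 3 states are reachable from q0, so none can be removed as unreachable.
Table-filling: first mark every (accepting, non-accepting) pair as distinguishable (accepting: {q2}; non-accepting: {q0, q1}).
Round 1: (q0, q1) on '1' go to q0 and q2, already distinguishable → mark.
Every pair of states is distinguishable, so the DFA is already minimal.
Equivalence classes: {q0}, {q1}, {q2} → 3 states.

Final answer: 3 states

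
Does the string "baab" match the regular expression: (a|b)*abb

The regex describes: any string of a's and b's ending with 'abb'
No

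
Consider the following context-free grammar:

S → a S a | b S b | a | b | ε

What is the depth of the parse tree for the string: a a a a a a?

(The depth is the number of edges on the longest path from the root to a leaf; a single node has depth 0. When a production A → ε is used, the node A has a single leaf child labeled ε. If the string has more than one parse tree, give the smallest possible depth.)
The string has even length 6, so its (unique) parse tree peels off matching outer symbols: S → a S a, S → a S a, S → a S a, and finally S → ε for the empty middle.
The S nodes are at depths 0..3; the ε leaf under the innermost S is at depth 4 (terminal leaves are at depths 1..3).
Depth = 4.

Final answer: 4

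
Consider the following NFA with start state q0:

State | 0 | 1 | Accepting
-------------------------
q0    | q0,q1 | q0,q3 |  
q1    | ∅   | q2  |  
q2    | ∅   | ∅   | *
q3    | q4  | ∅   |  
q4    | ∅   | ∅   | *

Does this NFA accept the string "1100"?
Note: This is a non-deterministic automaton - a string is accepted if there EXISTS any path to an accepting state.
Track the set of states the NFA could be in: start {q0}
Read '1': {q0} → {q0, q3}
Read '1': {q0, q3} → {q0, q3}
Read '0': {q0, q3} → {q0, q1, q4}
Read '0': {q0, q1, q4} → {q0, q1}
Final set {q0, q1} contains no accepting state → rejected.

Final answer: No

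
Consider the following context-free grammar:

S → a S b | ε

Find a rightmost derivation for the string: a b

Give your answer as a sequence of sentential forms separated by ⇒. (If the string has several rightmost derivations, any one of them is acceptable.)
Start with S.
Step 1: the rightmost non-terminal is S; apply S → a S b:  a S b
Step 2: the rightmost non-terminal is S; apply S → ε:  a b

Final answer: S ⇒ a S b ⇒ a b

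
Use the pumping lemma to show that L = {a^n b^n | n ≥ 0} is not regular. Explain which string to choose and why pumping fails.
Language: L = {a^n b^n | n ≥ 0} (equal numbers of a's followed by b's)
Step 1: Assume for contradiction that L is regular, with pumping length p.
Step 2: Choose s = a^p b^p. Then s ∈ L (it has p a's followed by p b's) and |s| ≥ p.
Step 3: Consider any decomposition s = xyz with |xy| ≤ p and |y| > 0. Since |xy| ≤ p and the first p symbols of s are all a's, y = a^k for some k with 1 ≤ k ≤ p.
Step 4: Pumping up (i = 2): xy²z = a^(p+k) b^p, which has more a's than b's, so xy²z ∉ L.
This contradicts the pumping lemma, so L is not regular.

Final answer: Choose s = a^p b^p. Since |xy| ≤ p, y = a^k with k ≥ 1. Then xy²z = a^(p+k) b^p ∉ L.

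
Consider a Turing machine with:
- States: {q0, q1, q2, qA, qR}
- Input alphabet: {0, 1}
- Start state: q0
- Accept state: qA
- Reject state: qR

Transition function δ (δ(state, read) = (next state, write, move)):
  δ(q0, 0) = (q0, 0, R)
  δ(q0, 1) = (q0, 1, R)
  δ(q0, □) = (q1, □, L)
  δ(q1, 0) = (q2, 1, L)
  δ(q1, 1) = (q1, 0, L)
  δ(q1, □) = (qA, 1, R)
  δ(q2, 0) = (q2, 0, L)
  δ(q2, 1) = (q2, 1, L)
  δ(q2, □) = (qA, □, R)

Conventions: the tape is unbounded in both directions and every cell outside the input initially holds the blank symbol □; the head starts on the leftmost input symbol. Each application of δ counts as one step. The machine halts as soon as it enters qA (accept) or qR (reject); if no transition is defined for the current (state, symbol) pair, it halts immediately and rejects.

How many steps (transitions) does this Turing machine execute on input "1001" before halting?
Step 0: [q0]1001 (head at position 0)
Step 1: δ(q0, 1) = (q0, 1, R)  ⊢  1[q0]001 (head at position 1)
Step 2: δ(q0, 0) = (q0, 0, R)  ⊢  10[q0]01 (head at position 2)
Step 3: δ(q0, 0) = (q0, 0, R)  ⊢  100[q0]1 (head at position 3)
Step 4: δ(q0, 1) = (q0, 1, R)  ⊢  1001[q0]□ (head at position 4)
Step 5: δ(q0, □) = (q1, □, L)  ⊢  100[q1]1□ (head at position 3)
Step 6: δ(q1, 1) = (q1, 0, L)  ⊢  10[q1]00□ (head at position 2)
Step 7: δ(q1, 0) = (q2, 1, L)  ⊢  1[q2]010□ (head at position 1)
Step 8: δ(q2, 0) = (q2, 0, L)  ⊢  [q2]1010□ (head at position 0)
Step 9: δ(q2, 1) = (q2, 1, L)  ⊢  [q2]□1010□ (head at position -1)
Step 10: δ(q2, □) = (qA, □, R)  ⊢  □[qA]1010□ (head at position 0)
The machine is in qA, so it halts and accepts.
Number of transitions executed: 10.

Final answer: 10 steps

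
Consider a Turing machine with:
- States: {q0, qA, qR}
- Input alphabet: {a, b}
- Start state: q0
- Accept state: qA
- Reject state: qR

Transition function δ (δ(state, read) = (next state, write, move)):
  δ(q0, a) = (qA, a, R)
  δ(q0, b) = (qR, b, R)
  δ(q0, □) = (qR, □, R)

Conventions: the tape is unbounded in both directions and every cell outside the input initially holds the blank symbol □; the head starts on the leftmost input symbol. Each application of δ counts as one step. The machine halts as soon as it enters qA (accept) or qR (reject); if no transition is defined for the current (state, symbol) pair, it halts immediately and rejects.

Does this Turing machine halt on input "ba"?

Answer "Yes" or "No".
Step 0: [q0]ba (head at position 0)
Step 1: δ(q0, b) = (qR, b, R)  ⊢  b[qR]a (head at position 1)
The machine is in qR, so it halts and rejects.
It halts after 1 steps.

Final answer: Yes - halts after 1 steps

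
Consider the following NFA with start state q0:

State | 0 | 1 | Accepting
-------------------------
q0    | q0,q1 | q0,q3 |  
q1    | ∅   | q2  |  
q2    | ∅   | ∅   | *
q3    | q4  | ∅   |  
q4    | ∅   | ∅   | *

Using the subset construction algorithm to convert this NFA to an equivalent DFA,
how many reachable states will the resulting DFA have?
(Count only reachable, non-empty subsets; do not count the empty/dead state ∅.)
Start subset: {q0}
{q0}: on 0 → {q0, q1}, on 1 → {q0, q3}
{q0, q1}: on 0 → {q0, q1}, on 1 → {q0, q2, q3}
{q0, q3}: on 0 → {q0, q1, q4}, on 1 → {q0, q3}
{q0, q2, q3}: on 0 → {q0, q1, q4}, on 1 → {q0, q3}
{q0, q1, q4}: on 0 → {q0, q1}, on 1 → {q0, q2, q3}
Reachable non-empty subsets: {q0}, {q0, q1}, {q0, q3}, {q0, q2, q3}, {q0, q1, q4} — 5 in total.

Final answer: 5 states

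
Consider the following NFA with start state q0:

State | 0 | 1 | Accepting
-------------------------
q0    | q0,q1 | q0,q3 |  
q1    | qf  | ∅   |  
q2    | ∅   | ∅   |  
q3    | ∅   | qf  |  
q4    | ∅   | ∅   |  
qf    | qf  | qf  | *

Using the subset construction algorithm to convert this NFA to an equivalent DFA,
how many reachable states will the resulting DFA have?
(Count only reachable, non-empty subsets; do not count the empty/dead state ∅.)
Start subset: {q0}
{q0}: on 0 → {q0, q1}, on 1 → {q0, q3}
{q0, q1}: on 0 → {q0, q1, qf}, on 1 → {q0, q3}
{q0, q3}: on 0 → {q0, q1}, on 1 → {q0, q3, qf}
{q0, q1, qf}: on 0 → {q0, q1, qf}, on 1 → {q0, q3, qf}
{q0, q3, qf}: on 0 → {q0, q1, qf}, on 1 → {q0, q3, qf}
Reachable non-empty subsets: {q0}, {q0, q1}, {q0, q3}, {q0, q1, qf}, {q0, q3, qf} — 5 in total.

Final answer: 5 states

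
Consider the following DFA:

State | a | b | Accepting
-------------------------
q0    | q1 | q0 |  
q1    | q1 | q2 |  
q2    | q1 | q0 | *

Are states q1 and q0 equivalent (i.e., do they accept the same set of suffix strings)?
Try the suffix "b".
From q1: q1 → q2 — accepting.
From q0: q0 → q0 — not accepting.
The two states disagree on this suffix, so they are not equivalent.

Final answer: No. Distinguishing string: "b" - accepted from q1 but not from q0.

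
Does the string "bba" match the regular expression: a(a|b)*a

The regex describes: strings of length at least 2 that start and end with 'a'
No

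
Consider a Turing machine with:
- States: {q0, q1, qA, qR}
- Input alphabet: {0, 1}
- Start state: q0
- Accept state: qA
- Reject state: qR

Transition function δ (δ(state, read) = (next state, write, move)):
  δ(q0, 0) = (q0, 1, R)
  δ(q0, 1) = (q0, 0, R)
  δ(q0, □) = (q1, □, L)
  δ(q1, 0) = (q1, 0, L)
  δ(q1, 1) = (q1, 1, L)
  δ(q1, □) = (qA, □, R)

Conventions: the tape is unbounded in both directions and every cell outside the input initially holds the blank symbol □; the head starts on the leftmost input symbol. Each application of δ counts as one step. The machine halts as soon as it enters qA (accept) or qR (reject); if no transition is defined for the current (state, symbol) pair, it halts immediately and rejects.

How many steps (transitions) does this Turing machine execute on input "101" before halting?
Step 0: [q0]101 (head at position 0)
Step 1: δ(q0, 1) = (q0, 0, R)  ⊢  0[q0]01 (head at position 1)
Step 2: δ(q0, 0) = (q0, 1, R)  ⊢  01[q0]1 (head at position 2)
Step 3: δ(q0, 1) = (q0, 0, R)  ⊢  010[q0]□ (head at position 3)
Step 4: δ(q0, □) = (q1, □, L)  ⊢  01[q1]0□ (head at position 2)
Step 5: δ(q1, 0) = (q1, 0, L)  ⊢  0[q1]10□ (head at position 1)
Step 6: δ(q1, 1) = (q1, 1, L)  ⊢  [q1]010□ (head at position 0)
Step 7: δ(q1, 0) = (q1, 0, L)  ⊢  [q1]□010□ (head at position -1)
Step 8: δ(q1, □) = (qA, □, R)  ⊢  □[qA]010□ (head at position 0)
The machine is in qA, so it halts and accepts.
Number of transitions executed: 8.

Final answer: 8 steps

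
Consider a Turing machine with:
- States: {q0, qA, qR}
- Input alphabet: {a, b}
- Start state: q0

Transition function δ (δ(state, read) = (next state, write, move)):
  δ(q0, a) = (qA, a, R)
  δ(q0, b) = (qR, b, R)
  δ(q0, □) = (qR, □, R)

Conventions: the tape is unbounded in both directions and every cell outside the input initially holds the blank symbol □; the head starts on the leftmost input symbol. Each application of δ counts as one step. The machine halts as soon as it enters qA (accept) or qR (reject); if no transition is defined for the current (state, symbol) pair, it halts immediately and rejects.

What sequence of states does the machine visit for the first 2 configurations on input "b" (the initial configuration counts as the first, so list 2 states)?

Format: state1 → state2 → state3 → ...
Step 0: [q0]b (head at position 0)
Step 1: δ(q0, b) = (qR, b, R)  ⊢  b[qR]□ (head at position 1)
Reading off the states of these 2 configurations: q0 → qR

Final answer: q0 → qR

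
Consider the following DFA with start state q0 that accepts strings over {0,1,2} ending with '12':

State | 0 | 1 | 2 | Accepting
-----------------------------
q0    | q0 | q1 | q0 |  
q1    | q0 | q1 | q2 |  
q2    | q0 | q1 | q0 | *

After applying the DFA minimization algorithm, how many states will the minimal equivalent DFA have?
All 3 states are reachable from q0, so none can be removed as unreachable.
Table-filling: first mark every (accepting, non-accepting) pair as distinguishable (accepting: {q2}; non-accepting: {q0, q1}).
Round 1: (q0, q1) on '2' go to q0 and q2, already distinguishable → mark.
Every pair of states is distinguishable, so the DFA is already minimal.
Equivalence classes: {q0}, {q1}, {q2} → 3 states.

Final answer: 3 states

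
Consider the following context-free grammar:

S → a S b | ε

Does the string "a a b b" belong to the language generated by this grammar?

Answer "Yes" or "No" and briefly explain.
A derivation exists: S ⇒ a S b ⇒ a a S b b ⇒ a a b b (using S → a S b twice, then S → ε).

Final answer: Yes - a valid derivation exists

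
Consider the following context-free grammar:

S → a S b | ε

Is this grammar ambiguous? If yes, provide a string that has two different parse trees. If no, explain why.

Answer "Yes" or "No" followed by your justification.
At every step exactly one production applies: if the remaining string to generate is non-empty it starts with a and ends with b, forcing S → a S b; if it is empty, S → ε is forced. Hence each string a^n b^n has exactly one derivation (S → a S b applied n times, then S → ε) and one parse tree.

Final answer: No - the grammar is unambiguous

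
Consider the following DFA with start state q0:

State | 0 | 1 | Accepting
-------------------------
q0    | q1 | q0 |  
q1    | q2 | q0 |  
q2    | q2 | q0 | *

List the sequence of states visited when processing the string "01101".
q0 → q1 → q0 → q0 → q1 → q0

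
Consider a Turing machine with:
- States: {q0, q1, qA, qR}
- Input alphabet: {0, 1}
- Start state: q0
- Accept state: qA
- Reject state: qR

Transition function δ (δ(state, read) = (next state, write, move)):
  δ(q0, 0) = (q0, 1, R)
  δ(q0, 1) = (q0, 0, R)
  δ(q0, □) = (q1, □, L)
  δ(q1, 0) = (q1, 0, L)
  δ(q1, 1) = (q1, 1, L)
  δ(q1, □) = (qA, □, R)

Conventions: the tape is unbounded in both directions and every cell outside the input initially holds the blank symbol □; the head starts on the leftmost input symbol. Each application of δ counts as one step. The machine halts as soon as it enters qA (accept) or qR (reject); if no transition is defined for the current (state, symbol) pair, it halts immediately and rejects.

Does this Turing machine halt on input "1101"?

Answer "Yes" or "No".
Step 0: [q0]1101 (head at position 0)
Step 1: δ(q0, 1) = (q0, 0, R)  ⊢  0[q0]101 (head at position 1)
Step 2: δ(q0, 1) = (q0, 0, R)  ⊢  00[q0]01 (head at position 2)
Step 3: δ(q0, 0) = (q0, 1, R)  ⊢  001[q0]1 (head at position 3)
Step 4: δ(q0, 1) = (q0, 0, R)  ⊢  0010[q0]□ (head at position 4)
Step 5: δ(q0, □) = (q1, □, L)  ⊢  001[q1]0□ (head at position 3)
Step 6: δ(q1, 0) = (q1, 0, L)  ⊢  00[q1]10□ (head at position 2)
Step 7: δ(q1, 1) = (q1, 1, L)  ⊢  0[q1]010□ (head at position 1)
Step 8: δ(q1, 0) = (q1, 0, L)  ⊢  [q1]0010□ (head at position 0)
Step 9: δ(q1, 0) = (q1, 0, L)  ⊢  [q1]□0010□ (head at position -1)
Step 10: δ(q1, □) = (qA, □, R)  ⊢  □[qA]0010□ (head at position 0)
The machine is in qA, so it halts and accepts.
It halts after 10 steps.

Final answer: Yes - halts after 10 steps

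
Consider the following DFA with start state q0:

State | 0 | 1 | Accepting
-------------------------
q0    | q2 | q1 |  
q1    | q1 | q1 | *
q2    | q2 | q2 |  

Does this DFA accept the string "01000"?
Start in q0.
Read '0': q0 → q2
Read '1': q2 → q2
Read '0': q2 → q2
Read '0': q2 → q2
Read '0': q2 → q2
Final state q2 is not accepting, so the string is rejected.

Final answer: No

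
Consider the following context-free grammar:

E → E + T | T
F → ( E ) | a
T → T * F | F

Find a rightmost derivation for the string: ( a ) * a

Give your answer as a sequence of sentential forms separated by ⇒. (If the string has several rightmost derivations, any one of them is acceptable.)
Start with E.
Step 1: the rightmost non-terminal is E; apply E → T:  T
Step 2: the rightmost non-terminal is T; apply T → T * F:  T * F
Step 3: the rightmost non-terminal is F; apply F → a:  T * a
Step 4: the rightmost non-terminal is T; apply T → F:  F * a
Step 5: the rightmost non-terminal is F; apply F → ( E ):  ( E ) * a
Step 6: the rightmost non-terminal is E; apply E → T:  ( T ) * a
Step 7: the rightmost non-terminal is T; apply T → F:  ( F ) * a
Step 8: the rightmost non-terminal is F; apply F → a:  ( a ) * a

Final answer: E ⇒ T ⇒ T * F ⇒ T * a ⇒ F * a ⇒ ( E ) * a ⇒ ( T ) * a ⇒ ( F ) * a ⇒ ( a ) * a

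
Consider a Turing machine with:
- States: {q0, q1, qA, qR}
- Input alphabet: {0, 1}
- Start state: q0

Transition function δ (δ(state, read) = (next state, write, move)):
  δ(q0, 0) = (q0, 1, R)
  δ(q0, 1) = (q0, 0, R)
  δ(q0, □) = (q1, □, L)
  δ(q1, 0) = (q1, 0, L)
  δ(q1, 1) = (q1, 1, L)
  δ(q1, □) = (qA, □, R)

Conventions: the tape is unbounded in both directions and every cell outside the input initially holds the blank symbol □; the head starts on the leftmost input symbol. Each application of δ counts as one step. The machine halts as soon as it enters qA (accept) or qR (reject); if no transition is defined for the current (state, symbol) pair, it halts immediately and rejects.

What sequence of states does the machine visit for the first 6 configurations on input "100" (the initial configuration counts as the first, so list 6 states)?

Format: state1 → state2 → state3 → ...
Step 0: [q0]100 (head at position 0)
Step 1: δ(q0, 1) = (q0, 0, R)  ⊢  0[q0]00 (head at position 1)
Step 2: δ(q0, 0) = (q0, 1, R)  ⊢  01[q0]0 (head at position 2)
Step 3: δ(q0, 0) = (q0, 1, R)  ⊢  011[q0]□ (head at position 3)
Step 4: δ(q0, □) = (q1, □, L)  ⊢  01[q1]1□ (head at position 2)
Step 5: δ(q1, 1) = (q1, 1, L)  ⊢  0[q1]11□ (head at position 1)
Reading off the states of these 6 configurations: q0 → q0 → q0 → q0 → q1 → q1

Final answer: q0 → q0 → q0 → q0 → q1 → q1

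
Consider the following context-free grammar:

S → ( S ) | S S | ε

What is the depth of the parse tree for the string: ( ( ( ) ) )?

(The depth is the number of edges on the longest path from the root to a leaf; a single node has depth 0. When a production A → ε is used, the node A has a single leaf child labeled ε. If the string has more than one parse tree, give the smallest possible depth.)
The string is 3 nested pairs. The shallowest parse tree applies S → ( S ) 3 times (one node per nested pair, each a child of the previous) and then S → ε in the middle.
S nodes at depths 0..3, ε leaf at depth 4; parentheses leaves are at depths 1..3.
(Using S → S S with an S → ε child anywhere only adds levels, so it cannot give a shallower tree.)
Depth = 4.

Final answer: 4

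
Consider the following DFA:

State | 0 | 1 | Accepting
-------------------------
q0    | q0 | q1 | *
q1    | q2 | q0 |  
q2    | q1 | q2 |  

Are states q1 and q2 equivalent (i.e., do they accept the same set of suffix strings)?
Try the suffix "1".
From q1: q1 → q0 — accepting.
From q2: q2 → q2 — not accepting.
The two states disagree on this suffix, so they are not equivalent.

Final answer: No. Distinguishing string: "1" - accepted from q1 but not from q2.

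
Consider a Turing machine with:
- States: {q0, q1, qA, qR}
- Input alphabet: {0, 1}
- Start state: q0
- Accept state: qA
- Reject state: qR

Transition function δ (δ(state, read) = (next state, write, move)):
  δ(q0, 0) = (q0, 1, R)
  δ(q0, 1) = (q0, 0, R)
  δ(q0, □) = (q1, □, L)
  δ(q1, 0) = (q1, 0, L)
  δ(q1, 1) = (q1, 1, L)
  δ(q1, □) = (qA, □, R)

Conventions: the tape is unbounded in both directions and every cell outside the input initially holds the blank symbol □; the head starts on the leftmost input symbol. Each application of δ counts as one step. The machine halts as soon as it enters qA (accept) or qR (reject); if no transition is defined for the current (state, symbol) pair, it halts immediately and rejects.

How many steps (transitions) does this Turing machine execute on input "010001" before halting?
Step 0: [q0]010001 (head at position 0)
Step 1: δ(q0, 0) = (q0, 1, R)  ⊢  1[q0]10001 (head at position 1)
Step 2: δ(q0, 1) = (q0, 0, R)  ⊢  10[q0]0001 (head at position 2)
Step 3: δ(q0, 0) = (q0, 1, R)  ⊢  101[q0]001 (head at position 3)
Step 4: δ(q0, 0) = (q0, 1, R)  ⊢  1011[q0]01 (head at position 4)
Step 5: δ(q0, 0) = (q0, 1, R)  ⊢  10111[q0]1 (head at position 5)
Step 6: δ(q0, 1) = (q0, 0, R)  ⊢  101110[q0]□ (head at position 6)
Step 7: δ(q0, □) = (q1, □, L)  ⊢  10111[q1]0□ (head at position 5)
Step 8: δ(q1, 0) = (q1, 0, L)  ⊢  1011[q1]10□ (head at position 4)
Step 9: δ(q1, 1) = (q1, 1, L)  ⊢  101[q1]110□ (head at position 3)
Step 10: δ(q1, 1) = (q1, 1, L)  ⊢  10[q1]1110□ (head at position 2)
Step 11: δ(q1, 1) = (q1, 1, L)  ⊢  1[q1]01110□ (head at position 1)
Step 12: δ(q1, 0) = (q1, 0, L)  ⊢  [q1]101110□ (head at position 0)
Step 13: δ(q1, 1) = (q1, 1, L)  ⊢  [q1]□101110□ (head at position -1)
Step 14: δ(q1, □) = (qA, □, R)  ⊢  □[qA]101110□ (head at position 0)
The machine is in qA, so it halts and accepts.
Number of transitions executed: 14.

Final answer: 14 steps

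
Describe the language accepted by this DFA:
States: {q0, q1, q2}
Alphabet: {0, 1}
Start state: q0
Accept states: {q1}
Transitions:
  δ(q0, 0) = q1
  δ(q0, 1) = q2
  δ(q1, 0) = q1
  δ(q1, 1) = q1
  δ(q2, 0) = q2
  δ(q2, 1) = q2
Analyzing the DFA structure:
Start state: q0
Accept states: {q1}
Interpreting what each state remembers (checking against the transitions):
  q0: nothing has been read yet
  q1: the first symbol was 0
  q2: the first symbol was 1 (trap state)
  δ(q0, 0): in q0 (nothing has been read yet), after reading 0 we have: the first symbol was 0 → q1
  δ(q0, 1): in q0 (nothing has been read yet), after reading 1 we have: the first symbol was 1 (trap state) → q2
  δ(q1, 0): in q1 (the first symbol was 0), after reading 0 we have: the first symbol was 0 → q1
  δ(q1, 1): in q1 (the first symbol was 0), after reading 1 we have: the first symbol was 0 → q1
  δ(q2, 0): in q2 (the first symbol was 1 (trap state)), after reading 0 we have: the first symbol was 1 (trap state) → q2
  δ(q2, 1): in q2 (the first symbol was 1 (trap state)), after reading 1 we have: the first symbol was 1 (trap state) → q2
A string is accepted iff it ends in {q1}, i.e. the first symbol was 0.
Language: All binary strings starting with 0

Final answer: All binary strings starting with 0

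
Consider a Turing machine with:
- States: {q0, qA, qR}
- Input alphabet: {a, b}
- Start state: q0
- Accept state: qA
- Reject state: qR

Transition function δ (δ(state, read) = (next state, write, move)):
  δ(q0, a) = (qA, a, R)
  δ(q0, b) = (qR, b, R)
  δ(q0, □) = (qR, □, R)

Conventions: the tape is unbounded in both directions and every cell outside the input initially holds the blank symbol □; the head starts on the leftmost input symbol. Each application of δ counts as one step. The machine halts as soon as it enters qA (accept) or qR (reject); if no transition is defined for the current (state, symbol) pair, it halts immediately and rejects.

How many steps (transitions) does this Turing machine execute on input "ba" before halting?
Step 0: [q0]ba (head at position 0)
Step 1: δ(q0, b) = (qR, b, R)  ⊢  b[qR]a (head at position 1)
The machine is in qR, so it halts and rejects.
Number of transitions executed: 1.

Final answer: 1 steps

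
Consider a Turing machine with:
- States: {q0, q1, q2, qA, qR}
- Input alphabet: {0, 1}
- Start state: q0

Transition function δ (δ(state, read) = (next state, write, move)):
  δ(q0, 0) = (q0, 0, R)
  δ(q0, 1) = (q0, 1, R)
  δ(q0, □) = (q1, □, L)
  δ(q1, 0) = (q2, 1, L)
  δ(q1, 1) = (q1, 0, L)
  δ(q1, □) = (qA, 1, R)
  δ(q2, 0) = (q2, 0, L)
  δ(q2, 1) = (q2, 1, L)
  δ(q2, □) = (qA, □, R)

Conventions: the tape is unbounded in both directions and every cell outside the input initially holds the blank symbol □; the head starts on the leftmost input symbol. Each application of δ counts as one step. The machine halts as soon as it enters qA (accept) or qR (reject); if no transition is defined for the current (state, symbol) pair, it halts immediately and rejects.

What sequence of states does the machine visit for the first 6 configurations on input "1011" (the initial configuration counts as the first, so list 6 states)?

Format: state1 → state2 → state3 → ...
Step 0: [q0]1011 (head at position 0)
Step 1: δ(q0, 1) = (q0, 1, R)  ⊢  1[q0]011 (head at position 1)
Step 2: δ(q0, 0) = (q0, 0, R)  ⊢  10[q0]11 (head at position 2)
Step 3: δ(q0, 1) = (q0, 1, R)  ⊢  101[q0]1 (head at position 3)
Step 4: δ(q0, 1) = (q0, 1, R)  ⊢  1011[q0]□ (head at position 4)
Step 5: δ(q0, □) = (q1, □, L)  ⊢  101[q1]1□ (head at position 3)
Reading off the states of these 6 configurations: q0 → q0 → q0 → q0 → q0 → q1

Final answer: q0 → q0 → q0 → q0 → q0 → q1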